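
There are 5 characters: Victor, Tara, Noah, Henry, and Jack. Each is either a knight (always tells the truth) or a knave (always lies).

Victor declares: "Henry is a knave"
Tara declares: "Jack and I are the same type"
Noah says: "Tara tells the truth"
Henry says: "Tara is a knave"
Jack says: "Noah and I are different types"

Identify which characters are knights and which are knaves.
Victor is a knave.
Tara is a knave.
Noah is a knave.
Henry is a knight.
Jack is a knight.

Verification:
- Victor (knave) says "Henry is a knave" - this is FALSE (a lie) because Henry is a knight.
- Tara (knave) says "Jack and I are the same type" - this is FALSE (a lie) because Tara is a knave and Jack is a knight.
- Noah (knave) says "Tara tells the truth" - this is FALSE (a lie) because Tara is a knave.
- Henry (knight) says "Tara is a knave" - this is TRUE because Tara is a knave.
- Jack (knight) says "Noah and I are different types" - this is TRUE because Jack is a knight and Noah is a knave.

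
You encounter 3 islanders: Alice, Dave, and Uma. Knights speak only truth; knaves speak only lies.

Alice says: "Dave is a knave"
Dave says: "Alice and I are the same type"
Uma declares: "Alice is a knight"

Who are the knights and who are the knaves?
Alice is a knight.
Dave is a knave.
Uma is a knight.

Verification:
- Alice (knight) says "Dave is a knave" - this is TRUE because Dave is a knave.
- Dave (knave) says "Alice and I are the same type" - this is FALSE (a lie) because Dave is a knave and Alice is a knight.
- Uma (knight) says "Alice is a knight" - this is TRUE because Alice is a knight.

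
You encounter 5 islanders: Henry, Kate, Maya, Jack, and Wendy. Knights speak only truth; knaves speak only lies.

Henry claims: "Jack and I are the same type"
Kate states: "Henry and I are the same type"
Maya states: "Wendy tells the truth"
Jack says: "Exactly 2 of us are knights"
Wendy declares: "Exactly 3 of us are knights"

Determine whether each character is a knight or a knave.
Henry is a knight.
Kate is a knave.
Maya is a knave.
Jack is a knight.
Wendy is a knave.

Verification:
- Henry (knight) says "Jack and I are the same type" - this is TRUE because Henry is a knight and Jack is a knight.
- Kate (knave) says "Henry and I are the same type" - this is FALSE (a lie) because Kate is a knave and Henry is a knight.
- Maya (knave) says "Wendy tells the truth" - this is FALSE (a lie) because Wendy is a knave.
- Jack (knight) says "Exactly 2 of us are knights" - this is TRUE because there are 2 knights.
- Wendy (knave) says "Exactly 3 of us are knights" - this is FALSE (a lie) because there are 2 knights.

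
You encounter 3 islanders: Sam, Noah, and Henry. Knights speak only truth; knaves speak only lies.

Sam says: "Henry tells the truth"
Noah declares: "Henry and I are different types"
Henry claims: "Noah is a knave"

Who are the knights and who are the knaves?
Sam is a knave.
Noah is a knight.
Henry is a knave.

Verification:
- Sam (knave) says "Henry tells the truth" - this is FALSE (a lie) because Henry is a knave.
- Noah (knight) says "Henry and I are different types" - this is TRUE because Noah is a knight and Henry is a knave.
- Henry (knave) says "Noah is a knave" - this is FALSE (a lie) because Noah is a knight.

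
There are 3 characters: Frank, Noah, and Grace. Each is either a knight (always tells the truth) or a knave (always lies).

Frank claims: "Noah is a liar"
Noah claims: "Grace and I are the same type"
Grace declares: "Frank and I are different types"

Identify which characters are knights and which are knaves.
Frank is a knave.
Noah is a knight.
Grace is a knight.

Verification:
- Frank (knave) says "Noah is a liar" - this is FALSE (a lie) because Noah is a knight.
- Noah (knight) says "Grace and I are the same type" - this is TRUE because Noah is a knight and Grace is a knight.
- Grace (knight) says "Frank and I are different types" - this is TRUE because Grace is a knight and Frank is a knave.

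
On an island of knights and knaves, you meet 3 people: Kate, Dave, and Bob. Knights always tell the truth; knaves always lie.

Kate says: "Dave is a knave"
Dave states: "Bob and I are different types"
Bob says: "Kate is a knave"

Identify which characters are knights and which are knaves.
Kate is a knight.
Dave is a knave.
Bob is a knave.

Verification:
- Kate (knight) says "Dave is a knave" - this is TRUE because Dave is a knave.
- Dave (knave) says "Bob and I are different types" - this is FALSE (a lie) because Dave is a knave and Bob is a knave.
- Bob (knave) says "Kate is a knave" - this is FALSE (a lie) because Kate is a knight.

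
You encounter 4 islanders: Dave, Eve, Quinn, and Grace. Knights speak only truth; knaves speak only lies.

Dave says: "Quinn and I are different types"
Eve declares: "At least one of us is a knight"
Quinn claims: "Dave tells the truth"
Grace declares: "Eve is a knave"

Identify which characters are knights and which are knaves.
Dave is a knave.
Eve is a knight.
Quinn is a knave.
Grace is a knave.

Verification:
- Dave (knave) says "Quinn and I are different types" - this is FALSE (a lie) because Dave is a knave and Quinn is a knave.
- Eve (knight) says "At least one of us is a knight" - this is TRUE because Eve is a knight.
- Quinn (knave) says "Dave tells the truth" - this is FALSE (a lie) because Dave is a knave.
- Grace (knave) says "Eve is a knave" - this is FALSE (a lie) because Eve is a knight.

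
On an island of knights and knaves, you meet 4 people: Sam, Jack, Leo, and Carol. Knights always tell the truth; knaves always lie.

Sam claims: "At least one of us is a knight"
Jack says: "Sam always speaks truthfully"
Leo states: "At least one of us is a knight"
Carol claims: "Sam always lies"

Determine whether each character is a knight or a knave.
Sam is a knight.
Jack is a knight.
Leo is a knight.
Carol is a knave.

Verification:
- Sam (knight) says "At least one of us is a knight" - this is TRUE because Sam, Jack, and Leo are knights.
- Jack (knight) says "Sam always speaks truthfully" - this is TRUE because Sam is a knight.
- Leo (knight) says "At least one of us is a knight" - this is TRUE because Sam, Jack, and Leo are knights.
- Carol (knave) says "Sam always lies" - this is FALSE (a lie) because Sam is a knight.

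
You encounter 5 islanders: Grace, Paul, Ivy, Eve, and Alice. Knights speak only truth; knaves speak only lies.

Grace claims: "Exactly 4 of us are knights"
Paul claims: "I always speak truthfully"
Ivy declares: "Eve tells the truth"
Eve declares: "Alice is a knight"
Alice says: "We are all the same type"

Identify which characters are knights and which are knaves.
Grace is a knave.
Paul is a knight.
Ivy is a knave.
Eve is a knave.
Alice is a knave.

Verification:
- Grace (knave) says "Exactly 4 of us are knights" - this is FALSE (a lie) because there are 1 knights.
- Paul (knight) says "I always speak truthfully" - this is TRUE because Paul is a knight.
- Ivy (knave) says "Eve tells the truth" - this is FALSE (a lie) because Eve is a knave.
- Eve (knave) says "Alice is a knight" - this is FALSE (a lie) because Alice is a knave.
- Alice (knave) says "We are all the same type" - this is FALSE (a lie) because Paul is a knight and Grace, Ivy, Eve, and Alice are knaves.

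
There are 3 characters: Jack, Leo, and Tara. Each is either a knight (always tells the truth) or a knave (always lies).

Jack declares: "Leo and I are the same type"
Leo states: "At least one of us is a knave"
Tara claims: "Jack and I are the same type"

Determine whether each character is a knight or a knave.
Jack is a knight.
Leo is a knight.
Tara is a knave.

Verification:
- Jack (knight) says "Leo and I are the same type" - this is TRUE because Jack is a knight and Leo is a knight.
- Leo (knight) says "At least one of us is a knave" - this is TRUE because Tara is a knave.
- Tara (knave) says "Jack and I are the same type" - this is FALSE (a lie) because Tara is a knave and Jack is a knight.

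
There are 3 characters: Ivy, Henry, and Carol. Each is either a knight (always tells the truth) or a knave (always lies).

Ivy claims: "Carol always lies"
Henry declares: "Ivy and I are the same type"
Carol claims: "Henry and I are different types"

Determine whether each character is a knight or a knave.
Ivy is a knight.
Henry is a knave.
Carol is a knave.

Verification:
- Ivy (knight) says "Carol always lies" - this is TRUE because Carol is a knave.
- Henry (knave) says "Ivy and I are the same type" - this is FALSE (a lie) because Henry is a knave and Ivy is a knight.
- Carol (knave) says "Henry and I are different types" - this is FALSE (a lie) because Carol is a knave and Henry is a knave.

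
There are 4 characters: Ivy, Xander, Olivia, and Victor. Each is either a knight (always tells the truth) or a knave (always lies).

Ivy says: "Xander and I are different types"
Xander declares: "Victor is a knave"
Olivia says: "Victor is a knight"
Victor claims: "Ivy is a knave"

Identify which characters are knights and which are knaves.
Ivy is a knave.
Xander is a knave.
Olivia is a knight.
Victor is a knight.

Verification:
- Ivy (knave) says "Xander and I are different types" - this is FALSE (a lie) because Ivy is a knave and Xander is a knave.
- Xander (knave) says "Victor is a knave" - this is FALSE (a lie) because Victor is a knight.
- Olivia (knight) says "Victor is a knight" - this is TRUE because Victor is a knight.
- Victor (knight) says "Ivy is a knave" - this is TRUE because Ivy is a knave.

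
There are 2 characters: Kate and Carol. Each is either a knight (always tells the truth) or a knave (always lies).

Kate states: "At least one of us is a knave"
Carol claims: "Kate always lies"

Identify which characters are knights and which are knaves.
Kate is a knight.
Carol is a knave.

Verification:
- Kate (knight) says "At least one of us is a knave" - this is TRUE because Carol is a knave.
- Carol (knave) says "Kate always lies" - this is FALSE (a lie) because Kate is a knight.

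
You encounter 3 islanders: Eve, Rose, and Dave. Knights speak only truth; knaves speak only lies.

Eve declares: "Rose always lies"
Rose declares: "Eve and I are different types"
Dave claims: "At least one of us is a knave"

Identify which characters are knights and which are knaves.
Eve is a knave.
Rose is a knight.
Dave is a knight.

Verification:
- Eve (knave) says "Rose always lies" - this is FALSE (a lie) because Rose is a knight.
- Rose (knight) says "Eve and I are different types" - this is TRUE because Rose is a knight and Eve is a knave.
- Dave (knight) says "At least one of us is a knave" - this is TRUE because Eve is a knave.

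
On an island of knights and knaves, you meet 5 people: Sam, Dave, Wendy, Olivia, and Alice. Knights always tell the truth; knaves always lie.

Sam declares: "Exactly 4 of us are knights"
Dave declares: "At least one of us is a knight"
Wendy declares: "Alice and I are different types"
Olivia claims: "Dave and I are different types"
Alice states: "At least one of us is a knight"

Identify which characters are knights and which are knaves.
Sam is a knave.
Dave is a knave.
Wendy is a knave.
Olivia is a knave.
Alice is a knave.

Verification:
- Sam (knave) says "Exactly 4 of us are knights" - this is FALSE (a lie) because there are 0 knights.
- Dave (knave) says "At least one of us is a knight" - this is FALSE (a lie) because no one is a knight.
- Wendy (knave) says "Alice and I are different types" - this is FALSE (a lie) because Wendy is a knave and Alice is a knave.
- Olivia (knave) says "Dave and I are different types" - this is FALSE (a lie) because Olivia is a knave and Dave is a knave.
- Alice (knave) says "At least one of us is a knight" - this is FALSE (a lie) because no one is a knight.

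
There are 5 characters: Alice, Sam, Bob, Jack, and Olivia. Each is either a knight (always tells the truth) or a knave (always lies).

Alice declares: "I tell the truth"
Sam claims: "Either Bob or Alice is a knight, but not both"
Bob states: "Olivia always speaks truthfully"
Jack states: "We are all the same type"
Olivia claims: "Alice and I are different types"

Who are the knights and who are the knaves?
Alice is a knave.
Sam is a knight.
Bob is a knight.
Jack is a knave.
Olivia is a knight.

Verification:
- Alice (knave) says "I tell the truth" - this is FALSE (a lie) because Alice is a knave.
- Sam (knight) says "Either Bob or Alice is a knight, but not both" - this is TRUE because Bob is a knight and Alice is a knave.
- Bob (knight) says "Olivia always speaks truthfully" - this is TRUE because Olivia is a knight.
- Jack (knave) says "We are all the same type" - this is FALSE (a lie) because Sam, Bob, and Olivia are knights and Alice and Jack are knaves.
- Olivia (knight) says "Alice and I are different types" - this is TRUE because Olivia is a knight and Alice is a knave.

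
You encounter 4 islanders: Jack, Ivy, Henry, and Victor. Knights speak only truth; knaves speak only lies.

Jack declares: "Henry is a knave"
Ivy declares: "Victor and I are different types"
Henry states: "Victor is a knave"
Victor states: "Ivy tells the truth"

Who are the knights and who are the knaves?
Jack is a knave.
Ivy is a knave.
Henry is a knight.
Victor is a knave.

Verification:
- Jack (knave) says "Henry is a knave" - this is FALSE (a lie) because Henry is a knight.
- Ivy (knave) says "Victor and I are different types" - this is FALSE (a lie) because Ivy is a knave and Victor is a knave.
- Henry (knight) says "Victor is a knave" - this is TRUE because Victor is a knave.
- Victor (knave) says "Ivy tells the truth" - this is FALSE (a lie) because Ivy is a knave.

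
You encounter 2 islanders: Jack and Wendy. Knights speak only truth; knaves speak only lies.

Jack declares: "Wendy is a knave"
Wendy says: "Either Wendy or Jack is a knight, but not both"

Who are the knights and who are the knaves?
Jack is a knave.
Wendy is a knight.

Verification:
- Jack (knave) says "Wendy is a knave" - this is FALSE (a lie) because Wendy is a knight.
- Wendy (knight) says "Either Wendy or Jack is a knight, but not both" - this is TRUE because Wendy is a knight and Jack is a knave.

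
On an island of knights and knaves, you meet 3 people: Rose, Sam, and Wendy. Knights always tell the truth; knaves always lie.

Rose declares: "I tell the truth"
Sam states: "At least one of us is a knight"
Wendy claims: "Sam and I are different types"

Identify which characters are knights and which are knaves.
Rose is a knave.
Sam is a knave.
Wendy is a knave.

Verification:
- Rose (knave) says "I tell the truth" - this is FALSE (a lie) because Rose is a knave.
- Sam (knave) says "At least one of us is a knight" - this is FALSE (a lie) because no one is a knight.
- Wendy (knave) says "Sam and I are different types" - this is FALSE (a lie) because Wendy is a knave and Sam is a knave.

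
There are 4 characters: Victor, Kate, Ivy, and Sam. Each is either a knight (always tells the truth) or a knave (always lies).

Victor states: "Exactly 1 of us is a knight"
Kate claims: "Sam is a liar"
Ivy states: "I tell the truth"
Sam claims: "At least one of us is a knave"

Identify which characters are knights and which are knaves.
Victor is a knave.
Kate is a knave.
Ivy is a knight.
Sam is a knight.

Verification:
- Victor (knave) says "Exactly 1 of us is a knight" - this is FALSE (a lie) because there are 2 knights.
- Kate (knave) says "Sam is a liar" - this is FALSE (a lie) because Sam is a knight.
- Ivy (knight) says "I tell the truth" - this is TRUE because Ivy is a knight.
- Sam (knight) says "At least one of us is a knave" - this is TRUE because Victor and Kate are knaves.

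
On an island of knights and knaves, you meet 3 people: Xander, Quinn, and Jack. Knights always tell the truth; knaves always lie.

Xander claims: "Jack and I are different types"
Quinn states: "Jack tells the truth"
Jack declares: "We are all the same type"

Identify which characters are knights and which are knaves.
Xander is a knight.
Quinn is a knave.
Jack is a knave.

Verification:
- Xander (knight) says "Jack and I are different types" - this is TRUE because Xander is a knight and Jack is a knave.
- Quinn (knave) says "Jack tells the truth" - this is FALSE (a lie) because Jack is a knave.
- Jack (knave) says "We are all the same type" - this is FALSE (a lie) because Xander is a knight and Quinn and Jack are knaves.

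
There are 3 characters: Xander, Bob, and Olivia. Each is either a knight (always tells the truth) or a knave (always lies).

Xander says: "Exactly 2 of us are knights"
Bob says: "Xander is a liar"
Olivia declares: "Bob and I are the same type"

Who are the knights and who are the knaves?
Xander is a knave.
Bob is a knight.
Olivia is a knave.

Verification:
- Xander (knave) says "Exactly 2 of us are knights" - this is FALSE (a lie) because there are 1 knights.
- Bob (knight) says "Xander is a liar" - this is TRUE because Xander is a knave.
- Olivia (knave) says "Bob and I are the same type" - this is FALSE (a lie) because Olivia is a knave and Bob is a knight.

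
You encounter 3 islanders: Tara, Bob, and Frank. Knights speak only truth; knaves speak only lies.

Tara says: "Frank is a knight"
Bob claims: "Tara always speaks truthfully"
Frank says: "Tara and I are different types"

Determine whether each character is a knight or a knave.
Tara is a knave.
Bob is a knave.
Frank is a knave.

Verification:
- Tara (knave) says "Frank is a knight" - this is FALSE (a lie) because Frank is a knave.
- Bob (knave) says "Tara always speaks truthfully" - this is FALSE (a lie) because Tara is a knave.
- Frank (knave) says "Tara and I are different types" - this is FALSE (a lie) because Frank is a knave and Tara is a knave.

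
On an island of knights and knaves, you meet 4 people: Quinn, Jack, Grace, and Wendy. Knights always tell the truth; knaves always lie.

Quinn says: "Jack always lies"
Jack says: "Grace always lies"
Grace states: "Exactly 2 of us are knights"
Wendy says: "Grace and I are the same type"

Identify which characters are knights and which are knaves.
Quinn is a knight.
Jack is a knave.
Grace is a knight.
Wendy is a knave.

Verification:
- Quinn (knight) says "Jack always lies" - this is TRUE because Jack is a knave.
- Jack (knave) says "Grace always lies" - this is FALSE (a lie) because Grace is a knight.
- Grace (knight) says "Exactly 2 of us are knights" - this is TRUE because there are 2 knights.
- Wendy (knave) says "Grace and I are the same type" - this is FALSE (a lie) because Wendy is a knave and Grace is a knight.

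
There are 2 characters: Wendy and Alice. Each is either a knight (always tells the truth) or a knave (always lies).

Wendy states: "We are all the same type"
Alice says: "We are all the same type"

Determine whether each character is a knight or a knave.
Wendy is a knight.
Alice is a knight.

Verification:
- Wendy (knight) says "We are all the same type" - this is TRUE because Wendy and Alice are knights.
- Alice (knight) says "We are all the same type" - this is TRUE because Wendy and Alice are knights.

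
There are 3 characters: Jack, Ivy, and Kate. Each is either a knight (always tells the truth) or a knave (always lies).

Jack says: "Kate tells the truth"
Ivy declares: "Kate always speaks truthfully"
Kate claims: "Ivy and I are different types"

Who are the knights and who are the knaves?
Jack is a knave.
Ivy is a knave.
Kate is a knave.

Verification:
- Jack (knave) says "Kate tells the truth" - this is FALSE (a lie) because Kate is a knave.
- Ivy (knave) says "Kate always speaks truthfully" - this is FALSE (a lie) because Kate is a knave.
- Kate (knave) says "Ivy and I are different types" - this is FALSE (a lie) because Kate is a knave and Ivy is a knave.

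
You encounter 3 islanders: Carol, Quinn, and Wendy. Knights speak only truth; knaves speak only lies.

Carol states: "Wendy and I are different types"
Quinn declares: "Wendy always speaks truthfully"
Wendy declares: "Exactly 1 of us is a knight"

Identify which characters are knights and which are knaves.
Carol is a knave.
Quinn is a knave.
Wendy is a knave.

Verification:
- Carol (knave) says "Wendy and I are different types" - this is FALSE (a lie) because Carol is a knave and Wendy is a knave.
- Quinn (knave) says "Wendy always speaks truthfully" - this is FALSE (a lie) because Wendy is a knave.
- Wendy (knave) says "Exactly 1 of us is a knight" - this is FALSE (a lie) because there are 0 knights.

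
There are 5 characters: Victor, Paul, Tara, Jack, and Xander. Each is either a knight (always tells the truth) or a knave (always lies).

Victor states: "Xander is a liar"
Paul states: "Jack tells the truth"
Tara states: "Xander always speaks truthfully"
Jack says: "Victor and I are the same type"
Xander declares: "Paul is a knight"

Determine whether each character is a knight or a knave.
Victor is a knight.
Paul is a knave.
Tara is a knave.
Jack is a knave.
Xander is a knave.

Verification:
- Victor (knight) says "Xander is a liar" - this is TRUE because Xander is a knave.
- Paul (knave) says "Jack tells the truth" - this is FALSE (a lie) because Jack is a knave.
- Tara (knave) says "Xander always speaks truthfully" - this is FALSE (a lie) because Xander is a knave.
- Jack (knave) says "Victor and I are the same type" - this is FALSE (a lie) because Jack is a knave and Victor is a knight.
- Xander (knave) says "Paul is a knight" - this is FALSE (a lie) because Paul is a knave.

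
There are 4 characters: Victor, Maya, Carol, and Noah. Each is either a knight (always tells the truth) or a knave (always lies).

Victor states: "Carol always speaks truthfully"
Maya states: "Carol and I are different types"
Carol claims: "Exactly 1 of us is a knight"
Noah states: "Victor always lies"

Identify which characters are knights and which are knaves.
Victor is a knave.
Maya is a knight.
Carol is a knave.
Noah is a knight.

Verification:
- Victor (knave) says "Carol always speaks truthfully" - this is FALSE (a lie) because Carol is a knave.
- Maya (knight) says "Carol and I are different types" - this is TRUE because Maya is a knight and Carol is a knave.
- Carol (knave) says "Exactly 1 of us is a knight" - this is FALSE (a lie) because there are 2 knights.
- Noah (knight) says "Victor always lies" - this is TRUE because Victor is a knave.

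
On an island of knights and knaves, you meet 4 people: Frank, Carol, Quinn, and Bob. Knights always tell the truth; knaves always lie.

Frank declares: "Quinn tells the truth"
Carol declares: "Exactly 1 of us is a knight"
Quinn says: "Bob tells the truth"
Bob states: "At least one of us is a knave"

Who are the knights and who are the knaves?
Frank is a knight.
Carol is a knave.
Quinn is a knight.
Bob is a knight.

Verification:
- Frank (knight) says "Quinn tells the truth" - this is TRUE because Quinn is a knight.
- Carol (knave) says "Exactly 1 of us is a knight" - this is FALSE (a lie) because there are 3 knights.
- Quinn (knight) says "Bob tells the truth" - this is TRUE because Bob is a knight.
- Bob (knight) says "At least one of us is a knave" - this is TRUE because Carol is a knave.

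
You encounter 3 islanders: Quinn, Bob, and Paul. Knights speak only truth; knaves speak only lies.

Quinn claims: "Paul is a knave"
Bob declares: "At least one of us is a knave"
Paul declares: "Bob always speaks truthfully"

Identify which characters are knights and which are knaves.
Quinn is a knave.
Bob is a knight.
Paul is a knight.

Verification:
- Quinn (knave) says "Paul is a knave" - this is FALSE (a lie) because Paul is a knight.
- Bob (knight) says "At least one of us is a knave" - this is TRUE because Quinn is a knave.
- Paul (knight) says "Bob always speaks truthfully" - this is TRUE because Bob is a knight.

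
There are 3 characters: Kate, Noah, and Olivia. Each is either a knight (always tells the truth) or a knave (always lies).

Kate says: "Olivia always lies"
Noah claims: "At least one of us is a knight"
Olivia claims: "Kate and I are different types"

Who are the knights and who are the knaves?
Kate is a knave.
Noah is a knight.
Olivia is a knight.

Verification:
- Kate (knave) says "Olivia always lies" - this is FALSE (a lie) because Olivia is a knight.
- Noah (knight) says "At least one of us is a knight" - this is TRUE because Noah and Olivia are knights.
- Olivia (knight) says "Kate and I are different types" - this is TRUE because Olivia is a knight and Kate is a knave.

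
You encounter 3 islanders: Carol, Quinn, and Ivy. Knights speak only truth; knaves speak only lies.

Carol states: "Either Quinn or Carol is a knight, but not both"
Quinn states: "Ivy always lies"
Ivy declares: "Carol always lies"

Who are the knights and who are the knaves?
Carol is a knave.
Quinn is a knave.
Ivy is a knight.

Verification:
- Carol (knave) says "Either Quinn or Carol is a knight, but not both" - this is FALSE (a lie) because Quinn is a knave and Carol is a knave.
- Quinn (knave) says "Ivy always lies" - this is FALSE (a lie) because Ivy is a knight.
- Ivy (knight) says "Carol always lies" - this is TRUE because Carol is a knave.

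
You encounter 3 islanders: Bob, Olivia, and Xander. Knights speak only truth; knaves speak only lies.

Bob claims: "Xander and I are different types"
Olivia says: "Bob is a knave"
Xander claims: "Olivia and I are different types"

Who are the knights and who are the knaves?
Bob is a knight.
Olivia is a knave.
Xander is a knave.

Verification:
- Bob (knight) says "Xander and I are different types" - this is TRUE because Bob is a knight and Xander is a knave.
- Olivia (knave) says "Bob is a knave" - this is FALSE (a lie) because Bob is a knight.
- Xander (knave) says "Olivia and I are different types" - this is FALSE (a lie) because Xander is a knave and Olivia is a knave.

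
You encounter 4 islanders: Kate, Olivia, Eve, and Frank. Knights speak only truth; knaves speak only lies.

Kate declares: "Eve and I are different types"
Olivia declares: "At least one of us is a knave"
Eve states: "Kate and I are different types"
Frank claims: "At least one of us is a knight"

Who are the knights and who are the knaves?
Kate is a knave.
Olivia is a knight.
Eve is a knave.
Frank is a knight.

Verification:
- Kate (knave) says "Eve and I are different types" - this is FALSE (a lie) because Kate is a knave and Eve is a knave.
- Olivia (knight) says "At least one of us is a knave" - this is TRUE because Kate and Eve are knaves.
- Eve (knave) says "Kate and I are different types" - this is FALSE (a lie) because Eve is a knave and Kate is a knave.
- Frank (knight) says "At least one of us is a knight" - this is TRUE because Olivia and Frank are knights.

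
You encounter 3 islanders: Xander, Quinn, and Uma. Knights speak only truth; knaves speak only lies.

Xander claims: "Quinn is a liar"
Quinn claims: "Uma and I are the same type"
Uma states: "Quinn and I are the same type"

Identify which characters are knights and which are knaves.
Xander is a knave.
Quinn is a knight.
Uma is a knight.

Verification:
- Xander (knave) says "Quinn is a liar" - this is FALSE (a lie) because Quinn is a knight.
- Quinn (knight) says "Uma and I are the same type" - this is TRUE because Quinn is a knight and Uma is a knight.
- Uma (knight) says "Quinn and I are the same type" - this is TRUE because Uma is a knight and Quinn is a knight.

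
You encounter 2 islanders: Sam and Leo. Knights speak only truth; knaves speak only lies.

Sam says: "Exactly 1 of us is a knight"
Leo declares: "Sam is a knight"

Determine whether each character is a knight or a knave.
Sam is a knave.
Leo is a knave.

Verification:
- Sam (knave) says "Exactly 1 of us is a knight" - this is FALSE (a lie) because there are 0 knights.
- Leo (knave) says "Sam is a knight" - this is FALSE (a lie) because Sam is a knave.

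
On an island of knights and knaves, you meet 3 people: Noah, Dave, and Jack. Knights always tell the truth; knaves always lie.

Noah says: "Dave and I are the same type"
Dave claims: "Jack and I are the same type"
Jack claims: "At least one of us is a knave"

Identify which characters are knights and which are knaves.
Noah is a knave.
Dave is a knight.
Jack is a knight.

Verification:
- Noah (knave) says "Dave and I are the same type" - this is FALSE (a lie) because Noah is a knave and Dave is a knight.
- Dave (knight) says "Jack and I are the same type" - this is TRUE because Dave is a knight and Jack is a knight.
- Jack (knight) says "At least one of us is a knave" - this is TRUE because Noah is a knave.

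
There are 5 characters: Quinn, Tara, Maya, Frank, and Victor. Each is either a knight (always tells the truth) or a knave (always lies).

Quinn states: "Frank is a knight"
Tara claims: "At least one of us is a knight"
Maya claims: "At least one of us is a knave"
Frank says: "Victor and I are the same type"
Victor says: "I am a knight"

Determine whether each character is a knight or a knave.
Quinn is a knave.
Tara is a knight.
Maya is a knight.
Frank is a knave.
Victor is a knight.

Verification:
- Quinn (knave) says "Frank is a knight" - this is FALSE (a lie) because Frank is a knave.
- Tara (knight) says "At least one of us is a knight" - this is TRUE because Tara, Maya, and Victor are knights.
- Maya (knight) says "At least one of us is a knave" - this is TRUE because Quinn and Frank are knaves.
- Frank (knave) says "Victor and I are the same type" - this is FALSE (a lie) because Frank is a knave and Victor is a knight.
- Victor (knight) says "I am a knight" - this is TRUE because Victor is a knight.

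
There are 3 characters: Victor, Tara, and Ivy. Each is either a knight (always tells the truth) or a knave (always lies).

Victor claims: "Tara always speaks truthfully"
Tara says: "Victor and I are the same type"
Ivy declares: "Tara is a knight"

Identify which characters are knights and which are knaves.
Victor is a knight.
Tara is a knight.
Ivy is a knight.

Verification:
- Victor (knight) says "Tara always speaks truthfully" - this is TRUE because Tara is a knight.
- Tara (knight) says "Victor and I are the same type" - this is TRUE because Tara is a knight and Victor is a knight.
- Ivy (knight) says "Tara is a knight" - this is TRUE because Tara is a knight.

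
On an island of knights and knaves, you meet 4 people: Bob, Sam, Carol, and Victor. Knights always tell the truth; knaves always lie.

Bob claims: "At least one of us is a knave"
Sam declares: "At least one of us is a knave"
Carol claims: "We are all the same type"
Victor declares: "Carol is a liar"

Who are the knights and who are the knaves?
Bob is a knight.
Sam is a knight.
Carol is a knave.
Victor is a knight.

Verification:
- Bob (knight) says "At least one of us is a knave" - this is TRUE because Carol is a knave.
- Sam (knight) says "At least one of us is a knave" - this is TRUE because Carol is a knave.
- Carol (knave) says "We are all the same type" - this is FALSE (a lie) because Bob, Sam, and Victor are knights and Carol is a knave.
- Victor (knight) says "Carol is a liar" - this is TRUE because Carol is a knave.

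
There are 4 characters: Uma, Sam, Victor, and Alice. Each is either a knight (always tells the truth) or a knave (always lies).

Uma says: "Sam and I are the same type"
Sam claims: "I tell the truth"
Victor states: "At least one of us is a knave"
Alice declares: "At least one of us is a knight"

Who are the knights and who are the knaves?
Uma is a knave.
Sam is a knight.
Victor is a knight.
Alice is a knight.

Verification:
- Uma (knave) says "Sam and I are the same type" - this is FALSE (a lie) because Uma is a knave and Sam is a knight.
- Sam (knight) says "I tell the truth" - this is TRUE because Sam is a knight.
- Victor (knight) says "At least one of us is a knave" - this is TRUE because Uma is a knave.
- Alice (knight) says "At least one of us is a knight" - this is TRUE because Sam, Victor, and Alice are knights.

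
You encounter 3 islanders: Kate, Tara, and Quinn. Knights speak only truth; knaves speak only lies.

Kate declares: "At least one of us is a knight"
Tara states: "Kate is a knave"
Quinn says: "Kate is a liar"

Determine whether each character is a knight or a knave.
Kate is a knight.
Tara is a knave.
Quinn is a knave.

Verification:
- Kate (knight) says "At least one of us is a knight" - this is TRUE because Kate is a knight.
- Tara (knave) says "Kate is a knave" - this is FALSE (a lie) because Kate is a knight.
- Quinn (knave) says "Kate is a liar" - this is FALSE (a lie) because Kate is a knight.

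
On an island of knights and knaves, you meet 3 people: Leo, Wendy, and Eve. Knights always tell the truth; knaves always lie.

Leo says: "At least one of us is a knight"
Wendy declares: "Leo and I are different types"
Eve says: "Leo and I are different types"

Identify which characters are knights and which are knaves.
Leo is a knave.
Wendy is a knave.
Eve is a knave.

Verification:
- Leo (knave) says "At least one of us is a knight" - this is FALSE (a lie) because no one is a knight.
- Wendy (knave) says "Leo and I are different types" - this is FALSE (a lie) because Wendy is a knave and Leo is a knave.
- Eve (knave) says "Leo and I are different types" - this is FALSE (a lie) because Eve is a knave and Leo is a knave.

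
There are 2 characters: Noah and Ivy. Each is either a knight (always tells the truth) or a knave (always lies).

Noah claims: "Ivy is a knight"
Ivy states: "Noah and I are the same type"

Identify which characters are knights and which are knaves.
Noah is a knight.
Ivy is a knight.

Verification:
- Noah (knight) says "Ivy is a knight" - this is TRUE because Ivy is a knight.
- Ivy (knight) says "Noah and I are the same type" - this is TRUE because Ivy is a knight and Noah is a knight.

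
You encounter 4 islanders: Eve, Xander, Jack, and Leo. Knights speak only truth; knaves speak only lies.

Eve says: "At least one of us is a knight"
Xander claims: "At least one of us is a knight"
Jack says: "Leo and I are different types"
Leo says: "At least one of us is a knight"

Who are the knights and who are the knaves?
Eve is a knave.
Xander is a knave.
Jack is a knave.
Leo is a knave.

Verification:
- Eve (knave) says "At least one of us is a knight" - this is FALSE (a lie) because no one is a knight.
- Xander (knave) says "At least one of us is a knight" - this is FALSE (a lie) because no one is a knight.
- Jack (knave) says "Leo and I are different types" - this is FALSE (a lie) because Jack is a knave and Leo is a knave.
- Leo (knave) says "At least one of us is a knight" - this is FALSE (a lie) because no one is a knight.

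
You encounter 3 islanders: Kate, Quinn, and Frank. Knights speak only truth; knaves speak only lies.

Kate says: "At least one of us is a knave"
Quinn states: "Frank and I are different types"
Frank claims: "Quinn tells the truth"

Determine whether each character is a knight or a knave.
Kate is a knight.
Quinn is a knave.
Frank is a knave.

Verification:
- Kate (knight) says "At least one of us is a knave" - this is TRUE because Quinn and Frank are knaves.
- Quinn (knave) says "Frank and I are different types" - this is FALSE (a lie) because Quinn is a knave and Frank is a knave.
- Frank (knave) says "Quinn tells the truth" - this is FALSE (a lie) because Quinn is a knave.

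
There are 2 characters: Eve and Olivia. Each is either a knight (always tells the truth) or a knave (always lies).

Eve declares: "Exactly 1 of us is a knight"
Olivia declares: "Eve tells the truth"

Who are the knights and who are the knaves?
Eve is a knave.
Olivia is a knave.

Verification:
- Eve (knave) says "Exactly 1 of us is a knight" - this is FALSE (a lie) because there are 0 knights.
- Olivia (knave) says "Eve tells the truth" - this is FALSE (a lie) because Eve is a knave.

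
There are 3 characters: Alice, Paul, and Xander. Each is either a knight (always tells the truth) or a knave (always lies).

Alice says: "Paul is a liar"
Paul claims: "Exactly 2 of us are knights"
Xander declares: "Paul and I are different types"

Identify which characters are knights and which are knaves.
Alice is a knight.
Paul is a knave.
Xander is a knave.

Verification:
- Alice (knight) says "Paul is a liar" - this is TRUE because Paul is a knave.
- Paul (knave) says "Exactly 2 of us are knights" - this is FALSE (a lie) because there are 1 knights.
- Xander (knave) says "Paul and I are different types" - this is FALSE (a lie) because Xander is a knave and Paul is a knave.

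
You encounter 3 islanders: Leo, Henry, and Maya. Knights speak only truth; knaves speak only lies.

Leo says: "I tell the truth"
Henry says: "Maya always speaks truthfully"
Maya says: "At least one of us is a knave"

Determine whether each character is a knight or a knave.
Leo is a knave.
Henry is a knight.
Maya is a knight.

Verification:
- Leo (knave) says "I tell the truth" - this is FALSE (a lie) because Leo is a knave.
- Henry (knight) says "Maya always speaks truthfully" - this is TRUE because Maya is a knight.
- Maya (knight) says "At least one of us is a knave" - this is TRUE because Leo is a knave.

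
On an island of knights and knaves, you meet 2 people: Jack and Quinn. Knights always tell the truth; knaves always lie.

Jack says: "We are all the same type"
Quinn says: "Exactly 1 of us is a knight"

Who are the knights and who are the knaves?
Jack is a knave.
Quinn is a knight.

Verification:
- Jack (knave) says "We are all the same type" - this is FALSE (a lie) because Quinn is a knight and Jack is a knave.
- Quinn (knight) says "Exactly 1 of us is a knight" - this is TRUE because there are 1 knights.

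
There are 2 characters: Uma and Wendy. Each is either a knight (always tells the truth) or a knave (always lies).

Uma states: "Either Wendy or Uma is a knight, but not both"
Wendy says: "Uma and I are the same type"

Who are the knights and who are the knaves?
Uma is a knight.
Wendy is a knave.

Verification:
- Uma (knight) says "Either Wendy or Uma is a knight, but not both" - this is TRUE because Wendy is a knave and Uma is a knight.
- Wendy (knave) says "Uma and I are the same type" - this is FALSE (a lie) because Wendy is a knave and Uma is a knight.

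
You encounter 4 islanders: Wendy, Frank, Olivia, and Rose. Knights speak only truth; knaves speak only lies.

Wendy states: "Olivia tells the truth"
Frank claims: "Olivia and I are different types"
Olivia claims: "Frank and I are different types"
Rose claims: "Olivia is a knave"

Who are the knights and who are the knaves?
Wendy is a knave.
Frank is a knave.
Olivia is a knave.
Rose is a knight.

Verification:
- Wendy (knave) says "Olivia tells the truth" - this is FALSE (a lie) because Olivia is a knave.
- Frank (knave) says "Olivia and I are different types" - this is FALSE (a lie) because Frank is a knave and Olivia is a knave.
- Olivia (knave) says "Frank and I are different types" - this is FALSE (a lie) because Olivia is a knave and Frank is a knave.
- Rose (knight) says "Olivia is a knave" - this is TRUE because Olivia is a knave.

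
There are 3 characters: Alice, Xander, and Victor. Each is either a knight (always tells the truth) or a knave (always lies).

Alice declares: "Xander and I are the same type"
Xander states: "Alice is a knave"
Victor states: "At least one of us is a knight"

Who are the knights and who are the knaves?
Alice is a knave.
Xander is a knight.
Victor is a knight.

Verification:
- Alice (knave) says "Xander and I are the same type" - this is FALSE (a lie) because Alice is a knave and Xander is a knight.
- Xander (knight) says "Alice is a knave" - this is TRUE because Alice is a knave.
- Victor (knight) says "At least one of us is a knight" - this is TRUE because Xander and Victor are knights.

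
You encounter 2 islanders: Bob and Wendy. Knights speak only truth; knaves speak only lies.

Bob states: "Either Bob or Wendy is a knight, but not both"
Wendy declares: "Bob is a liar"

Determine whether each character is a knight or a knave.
Bob is a knight.
Wendy is a knave.

Verification:
- Bob (knight) says "Either Bob or Wendy is a knight, but not both" - this is TRUE because Bob is a knight and Wendy is a knave.
- Wendy (knave) says "Bob is a liar" - this is FALSE (a lie) because Bob is a knight.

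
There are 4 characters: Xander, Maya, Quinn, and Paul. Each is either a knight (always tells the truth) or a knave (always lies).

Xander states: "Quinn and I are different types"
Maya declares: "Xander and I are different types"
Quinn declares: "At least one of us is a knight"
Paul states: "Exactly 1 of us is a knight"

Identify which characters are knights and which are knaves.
Xander is a knave.
Maya is a knave.
Quinn is a knave.
Paul is a knave.

Verification:
- Xander (knave) says "Quinn and I are different types" - this is FALSE (a lie) because Xander is a knave and Quinn is a knave.
- Maya (knave) says "Xander and I are different types" - this is FALSE (a lie) because Maya is a knave and Xander is a knave.
- Quinn (knave) says "At least one of us is a knight" - this is FALSE (a lie) because no one is a knight.
- Paul (knave) says "Exactly 1 of us is a knight" - this is FALSE (a lie) because there are 0 knights.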